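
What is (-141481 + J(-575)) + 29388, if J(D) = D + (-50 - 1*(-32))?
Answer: -112686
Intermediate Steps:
J(D) = -18 + D (J(D) = D + (-50 + 32) = D - 18 = -18 + D)
(-141481 + J(-575)) + 29388 = (-141481 + (-18 - 575)) + 29388 = (-141481 - 593) + 29388 = -142074 + 29388 = -112686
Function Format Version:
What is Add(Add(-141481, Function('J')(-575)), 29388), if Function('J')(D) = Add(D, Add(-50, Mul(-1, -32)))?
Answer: -112686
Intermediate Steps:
Function('J')(D) = Add(-18, D) (Function('J')(D) = Add(D, Add(-50, 32)) = Add(D, -18) = Add(-18, D))
Add(Add(-141481, Function('J')(-575)), 29388) = Add(Add(-141481, Add(-18, -575)), 29388) = Add(Add(-141481, -593), 29388) = Add(-142074, 29388) = -112686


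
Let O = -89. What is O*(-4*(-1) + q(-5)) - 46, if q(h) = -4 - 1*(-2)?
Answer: -224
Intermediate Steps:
q(h) = -2 (q(h) = -4 + 2 = -2)
O*(-4*(-1) + q(-5)) - 46 = -89*(-4*(-1) - 2) - 46 = -89*(4 - 2) - 46 = -89*2 - 46 = -178 - 46 = -224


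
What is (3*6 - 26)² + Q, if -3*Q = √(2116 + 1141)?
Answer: 64 - √3257/3 ≈ 44.977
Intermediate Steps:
Q = -√3257/3 (Q = -√(2116 + 1141)/3 = -√3257/3 ≈ -19.023)
(3*6 - 26)² + Q = (3*6 - 26)² - √3257/3 = (18 - 26)² - √3257/3 = (-8)² - √3257/3 = 64 - √3257/3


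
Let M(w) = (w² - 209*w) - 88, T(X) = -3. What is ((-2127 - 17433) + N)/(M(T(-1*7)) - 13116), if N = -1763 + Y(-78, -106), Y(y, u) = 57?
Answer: 10633/6284 ≈ 1.6921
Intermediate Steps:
N = -1706 (N = -1763 + 57 = -1706)
M(w) = -88 + w² - 209*w
((-2127 - 17433) + N)/(M(T(-1*7)) - 13116) = ((-2127 - 17433) - 1706)/((-88 + (-3)² - 209*(-3)) - 13116) = (-19560 - 1706)/((-88 + 9 + 627) - 13116) = -21266/(548 - 13116) = -21266/(-12568) = -21266*(-1/12568) = 10633/6284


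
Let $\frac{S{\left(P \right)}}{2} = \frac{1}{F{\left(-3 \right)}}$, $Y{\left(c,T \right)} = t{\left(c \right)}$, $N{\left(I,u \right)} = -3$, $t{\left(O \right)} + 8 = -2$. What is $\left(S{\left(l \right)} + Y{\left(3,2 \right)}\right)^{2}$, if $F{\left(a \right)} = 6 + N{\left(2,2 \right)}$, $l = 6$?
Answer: $\frac{784}{9} \approx 87.111$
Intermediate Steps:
$t{\left(O \right)} = -10$ ($t{\left(O \right)} = -8 - 2 = -10$)
$Y{\left(c,T \right)} = -10$
$F{\left(a \right)} = 3$ ($F{\left(a \right)} = 6 - 3 = 3$)
$S{\left(P \right)} = \frac{2}{3}$
$\left(S{\left(l \right)} + Y{\left(3,2 \right)}\right)^{2} = \left(\frac{2}{3} - 10\right)^{2} = \left(- \frac{28}{3}\right)^{2} = \frac{784}{9}$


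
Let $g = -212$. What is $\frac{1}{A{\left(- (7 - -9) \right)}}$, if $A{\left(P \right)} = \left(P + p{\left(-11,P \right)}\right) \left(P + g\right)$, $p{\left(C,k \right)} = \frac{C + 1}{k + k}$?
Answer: $\frac{4}{14307} \approx 0.00027958$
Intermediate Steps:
$p{\left(C,k \right)} = \frac{1 + C}{2 k}$
$A{\left(P \right)} = \left(-212 + P\right) \left(P - \frac{5}{P}\right)$ ($A{\left(P \right)} = \left(P + \frac{1 - 11}{2 P}\right) \left(P - 212\right) = \left(P + \frac{1}{2} \frac{1}{P} \left(-10\right)\right) \left(-212 + P\right) = \left(P - \frac{5}{P}\right) \left(-212 + P\right) = \left(-212 + P\right) \left(P - \frac{5}{P}\right)$)
$\frac{1}{A{\left(- (7 - -9) \right)}} = \frac{1}{-5 + \left(- (7 - -9)\right)^{2} - 212 \left(- (7 - -9)\right) + \frac{1060}{\left(-1\right) \left(7 - -9\right)}} = \frac{1}{-5 + \left(- (7 + 9)\right)^{2} - 212 \left(- (7 + 9)\right) + \frac{1060}{\left(-1\right) \left(7 + 9\right)}} = \frac{1}{-5 + \left(\left(-1\right) 16\right)^{2} - 212 \left(\left(-1\right) 16\right) + \frac{1060}{\left(-1\right) 16}} = \frac{1}{-5 + \left(-16\right)^{2} - -3392 + \frac{1060}{-16}} = \frac{1}{-5 + 256 + 3392 + 1060 \left(- \frac{1}{16}\right)} = \frac{1}{-5 + 256 + 3392 - \frac{265}{4}} = \frac{1}{\frac{14307}{4}} = \frac{4}{14307}$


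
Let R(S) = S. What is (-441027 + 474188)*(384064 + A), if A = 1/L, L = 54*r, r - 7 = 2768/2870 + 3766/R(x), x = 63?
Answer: 66855388834703219/5249346 ≈ 1.2736e+10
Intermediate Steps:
r = 874891/12915 (r = 7 + (2768/2870 + 3766/63) = 7 + (2768*(1/2870) + 3766*(1/63)) = 7 + (1384/1435 + 538/9) = 7 + 784486/12915 = 874891/12915 ≈ 67.742)
L = 5249346/1435 (L = 54*(874891/12915) = 5249346/1435 ≈ 3658.1)
A = 1435/5249346 (A = 1/(5249346/1435) = 1435/5249346 ≈ 0.00027337)
(-441027 + 474188)*(384064 + A) = (-441027 + 474188)*(384064 + 1435/5249346) = 33161*(2016084823579/5249346) = 66855388834703219/5249346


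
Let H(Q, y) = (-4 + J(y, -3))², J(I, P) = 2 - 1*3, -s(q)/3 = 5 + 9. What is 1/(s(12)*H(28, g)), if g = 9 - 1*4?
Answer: -1/1050 ≈ -0.00095238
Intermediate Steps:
s(q) = -42 (s(q) = -3*(5 + 9) = -3*14 = -42)
J(I, P) = -1 (J(I, P) = 2 - 3 = -1)
g = 5 (g = 9 - 4 = 5)
H(Q, y) = 25 (H(Q, y) = (-4 - 1)² = (-5)² = 25)
1/(s(12)*H(28, g)) = 1/(-42*25) = 1/(-1050) = -1/1050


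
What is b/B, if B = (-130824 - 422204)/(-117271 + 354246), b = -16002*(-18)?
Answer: -2437761825/19751 ≈ -1.2342e+5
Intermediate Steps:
b = 288036 (b = -1*(-288036) = 288036)
B = -553028/236975 ≈ -2.3337
b/B = 288036/(-553028/236975) = 288036*(-236975/553028) = -2437761825/19751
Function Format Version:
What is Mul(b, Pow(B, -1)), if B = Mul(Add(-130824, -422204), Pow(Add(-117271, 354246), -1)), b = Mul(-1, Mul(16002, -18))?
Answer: Rational(-2437761825, 19751) ≈ -1.2342e+5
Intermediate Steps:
b = 288036 (b = Mul(-1, -288036) = 288036)
B = Rational(-553028, 236975) (B = Mul(-553028, Pow(236975, -1)) = Mul(-553028, Rational(1, 236975)) = Rational(-553028, 236975) ≈ -2.3337)
Mul(b, Pow(B, -1)) = Mul(288036, Pow(Rational(-553028, 236975), -1)) = Mul(288036, Rational(-236975, 553028)) = Rational(-2437761825, 19751)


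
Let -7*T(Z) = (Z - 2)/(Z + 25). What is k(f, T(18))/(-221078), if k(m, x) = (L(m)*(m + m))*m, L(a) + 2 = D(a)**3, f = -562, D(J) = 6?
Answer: -67590616/110539 ≈ -611.46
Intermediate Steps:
L(a) = 214 (L(a) = -2 + 6**3 = -2 + 216 = 214)
T(Z) = -(-2 + Z)/(7*(25 + Z)) (T(Z) = -(Z - 2)/(7*(Z + 25)) = -(-2 + Z)/(7*(25 + Z)))
k(m, x) = 428*m**2 (k(m, x) = (214*(m + m))*m = (214*(2*m))*m = (428*m)*m = 428*m**2)
k(f, T(18))/(-221078) = (428*(-562)**2)/(-221078) = (428*315844)*(-1/221078) = 135181232*(-1/221078) = -67590616/110539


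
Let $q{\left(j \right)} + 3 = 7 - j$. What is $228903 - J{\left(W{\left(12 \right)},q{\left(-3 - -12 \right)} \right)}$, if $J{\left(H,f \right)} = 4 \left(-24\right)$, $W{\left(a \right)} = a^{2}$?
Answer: $228999$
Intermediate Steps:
$q{\left(j \right)} = 4 - j$ ($q{\left(j \right)} = -3 - \left(-7 + j\right) = 4 - j$)
$J{\left(H,f \right)} = -96$
$228903 - J{\left(W{\left(12 \right)},q{\left(-3 - -12 \right)} \right)} = 228903 - -96 = 228903 + 96 = 228999$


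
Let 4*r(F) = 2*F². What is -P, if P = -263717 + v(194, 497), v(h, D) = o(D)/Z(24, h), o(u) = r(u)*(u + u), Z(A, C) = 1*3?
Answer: -121972322/3 ≈ -4.0657e+7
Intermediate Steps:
r(F) = F²/2 (r(F) = (2*F²)/4 = F²/2)
Z(A, C) = 3
o(u) = u³ (o(u) = (u²/2)*(u + u) = (u²/2)*(2*u) = u³)
v(h, D) = D³/3
P = 121972322/3 (P = -263717 + (⅓)*497³ = -263717 + (⅓)*122763473 = -263717 + 122763473/3 = 121972322/3 ≈ 4.0657e+7)
-P = -1*121972322/3 = -121972322/3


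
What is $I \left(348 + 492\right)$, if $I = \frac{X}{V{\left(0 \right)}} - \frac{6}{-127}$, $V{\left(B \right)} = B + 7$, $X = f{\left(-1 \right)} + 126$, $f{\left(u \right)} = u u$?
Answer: $\frac{1940520}{127} \approx 15280.0$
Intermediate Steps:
$f{\left(u \right)} = u^{2}$
$X = 127$ ($X = \left(-1\right)^{2} + 126 = 1 + 126 = 127$)
$V{\left(B \right)} = 7 + B$
$I = \frac{16171}{889}$ ($I = \frac{127}{7 + 0} - \frac{6}{-127} = \frac{127}{7} - - \frac{6}{127} = 127 \cdot \frac{1}{7} + \frac{6}{127} = \frac{127}{7} + \frac{6}{127} = \frac{16171}{889} \approx 18.19$)
$I \left(348 + 492\right) = \frac{16171 \left(348 + 492\right)}{889} = \frac{16171}{889} \cdot 840 = \frac{1940520}{127}$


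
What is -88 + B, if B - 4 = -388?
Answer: -472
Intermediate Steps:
B = -384 (B = 4 - 388 = -384)
-88 + B = -88 - 384 = -472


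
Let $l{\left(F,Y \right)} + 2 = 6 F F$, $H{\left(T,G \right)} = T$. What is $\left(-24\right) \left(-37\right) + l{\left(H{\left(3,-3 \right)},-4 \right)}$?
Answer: $940$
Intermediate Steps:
$l{\left(F,Y \right)} = -2 + 6 F^{2}$ ($l{\left(F,Y \right)} = -2 + 6 F F = -2 + 6 F^{2}$)
$\left(-24\right) \left(-37\right) + l{\left(H{\left(3,-3 \right)},-4 \right)} = \left(-24\right) \left(-37\right) - \left(2 - 6 \cdot 3^{2}\right) = 888 + \left(-2 + 6 \cdot 9\right) = 888 + \left(-2 + 54\right) = 888 + 52 = 940$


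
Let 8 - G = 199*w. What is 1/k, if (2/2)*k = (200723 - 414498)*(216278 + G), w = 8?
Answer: -1/45896209850 ≈ -2.1788e-11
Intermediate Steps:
G = -1584 (G = 8 - 199*8 = 8 - 1*1592 = 8 - 1592 = -1584)
k = -45896209850 (k = (200723 - 414498)*(216278 - 1584) = -213775*214694 = -45896209850)
1/k = 1/(-45896209850) = -1/45896209850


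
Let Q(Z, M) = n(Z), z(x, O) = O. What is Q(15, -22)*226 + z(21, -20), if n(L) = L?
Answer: 3370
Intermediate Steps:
Q(Z, M) = Z
Q(15, -22)*226 + z(21, -20) = 15*226 - 20 = 3390 - 20 = 3370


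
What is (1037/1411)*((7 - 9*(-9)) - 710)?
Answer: -37942/83 ≈ -457.13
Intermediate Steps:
(1037/1411)*((7 - 9*(-9)) - 710) = (1037*(1/1411))*((7 + 81) - 710) = 61*(88 - 710)/83 = (61/83)*(-622) = -37942/83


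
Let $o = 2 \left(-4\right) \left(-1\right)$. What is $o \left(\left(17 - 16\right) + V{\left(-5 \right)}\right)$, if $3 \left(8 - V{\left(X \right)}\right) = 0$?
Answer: $72$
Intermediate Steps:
$V{\left(X \right)} = 8$ ($V{\left(X \right)} = 8 - 0 = 8 + 0 = 8$)
$o = 8$ ($o = \left(-8\right) \left(-1\right) = 8$)
$o \left(\left(17 - 16\right) + V{\left(-5 \right)}\right) = 8 \left(\left(17 - 16\right) + 8\right) = 8 \left(1 + 8\right) = 8 \cdot 9 = 72$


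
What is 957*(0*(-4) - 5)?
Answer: -4785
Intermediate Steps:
957*(0*(-4) - 5) = 957*(0 - 5) = 957*(-5) = -4785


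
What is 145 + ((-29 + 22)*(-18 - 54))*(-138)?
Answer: -69407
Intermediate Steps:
145 + ((-29 + 22)*(-18 - 54))*(-138) = 145 - 7*(-72)*(-138) = 145 + 504*(-138) = 145 - 69552 = -69407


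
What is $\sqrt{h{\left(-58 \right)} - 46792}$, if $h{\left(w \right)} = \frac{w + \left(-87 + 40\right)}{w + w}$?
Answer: $\frac{i \sqrt{157405243}}{58} \approx 216.31 i$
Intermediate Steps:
$h{\left(w \right)} = \frac{-47 + w}{2 w}$ ($h{\left(w \right)} = \frac{w - 47}{2 w} = \left(-47 + w\right) \frac{1}{2 w} = \frac{-47 + w}{2 w}$)
$\sqrt{h{\left(-58 \right)} - 46792} = \sqrt{\frac{-47 - 58}{2 \left(-58\right)} - 46792} = \sqrt{\frac{1}{2} \left(- \frac{1}{58}\right) \left(-105\right) - 46792} = \sqrt{\frac{105}{116} - 46792} = \sqrt{- \frac{5427767}{116}} = \frac{i \sqrt{157405243}}{58}$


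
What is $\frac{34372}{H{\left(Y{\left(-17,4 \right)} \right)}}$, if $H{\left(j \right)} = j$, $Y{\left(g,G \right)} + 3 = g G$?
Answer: $- \frac{34372}{71} \approx -484.11$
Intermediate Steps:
$Y{\left(g,G \right)} = -3 + G g$ ($Y{\left(g,G \right)} = -3 + g G = -3 + G g$)
$\frac{34372}{H{\left(Y{\left(-17,4 \right)} \right)}} = \frac{34372}{-3 + 4 \left(-17\right)} = \frac{34372}{-3 - 68} = \frac{34372}{-71} = 34372 \left(- \frac{1}{71}\right) = - \frac{34372}{71}$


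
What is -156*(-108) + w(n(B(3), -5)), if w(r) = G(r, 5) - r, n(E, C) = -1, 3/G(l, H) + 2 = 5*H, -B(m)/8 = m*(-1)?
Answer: 387530/23 ≈ 16849.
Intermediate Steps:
B(m) = 8*m (B(m) = -8*m*(-1) = -(-8)*m = 8*m)
G(l, H) = 3/(-2 + 5*H)
w(r) = 3/23 - r (w(r) = 3/(-2 + 5*5) - r = 3/(-2 + 25) - r = 3/23 - r)
-156*(-108) + w(n(B(3), -5)) = -156*(-108) + (3/23 - 1*(-1)) = 16848 + (3/23 + 1) = 16848 + 26/23 = 387530/23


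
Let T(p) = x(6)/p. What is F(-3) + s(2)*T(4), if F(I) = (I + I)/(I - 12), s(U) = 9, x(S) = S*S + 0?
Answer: 407/5 ≈ 81.400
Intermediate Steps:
x(S) = S² (x(S) = S² + 0 = S²)
T(p) = 36/p (T(p) = 6²/p = 36/p)
F(I) = 2*I/(-12 + I) (F(I) = (2*I)/(-12 + I) = 2*I/(-12 + I))
F(-3) + s(2)*T(4) = 2*(-3)/(-12 - 3) + 9*(36/4) = 2*(-3)/(-15) + 9*(36*(¼)) = 2*(-3)*(-1/15) + 9*9 = ⅖ + 81 = 407/5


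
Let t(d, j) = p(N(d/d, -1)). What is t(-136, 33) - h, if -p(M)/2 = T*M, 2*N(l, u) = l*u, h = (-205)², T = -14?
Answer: -42039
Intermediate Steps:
h = 42025
N(l, u) = l*u/2 (N(l, u) = (l*u)/2 = l*u/2)
p(M) = 28*M (p(M) = -(-28)*M = 28*M)
t(d, j) = -14 (t(d, j) = 28*((½)*(d/d)*(-1)) = 28*((½)*1*(-1)) = 28*(-½) = -14)
t(-136, 33) - h = -14 - 1*42025 = -14 - 42025 = -42039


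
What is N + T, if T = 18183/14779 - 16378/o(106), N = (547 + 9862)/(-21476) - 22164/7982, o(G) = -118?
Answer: 146444145021/1070768108 ≈ 136.77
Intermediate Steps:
N = -236297/72452 (N = 10409*(-1/21476) - 22164*1/7982 = -1487/3068 - 11082/3991 = -236297/72452 ≈ -3.2614)
T = 122098028/871961 (T = 18183/14779 - 16378/(-118) = 18183*(1/14779) - 16378*(-1/118) = 18183/14779 + 8189/59 = 122098028/871961 ≈ 140.03)
N + T = -236297/72452 + 122098028/871961 = 146444145021/1070768108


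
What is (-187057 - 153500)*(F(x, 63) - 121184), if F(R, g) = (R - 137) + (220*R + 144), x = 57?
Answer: 36977679060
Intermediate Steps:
F(R, g) = 7 + 221*R (F(R, g) = (-137 + R) + (144 + 220*R) = 7 + 221*R)
(-187057 - 153500)*(F(x, 63) - 121184) = (-187057 - 153500)*((7 + 221*57) - 121184) = -340557*((7 + 12597) - 121184) = -340557*(12604 - 121184) = -340557*(-108580) = 36977679060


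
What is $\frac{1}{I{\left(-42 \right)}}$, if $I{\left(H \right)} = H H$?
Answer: $\frac{1}{1764} \approx 0.00056689$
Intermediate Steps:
$I{\left(H \right)} = H^{2}$
$\frac{1}{I{\left(-42 \right)}} = \frac{1}{\left(-42\right)^{2}} = \frac{1}{1764}$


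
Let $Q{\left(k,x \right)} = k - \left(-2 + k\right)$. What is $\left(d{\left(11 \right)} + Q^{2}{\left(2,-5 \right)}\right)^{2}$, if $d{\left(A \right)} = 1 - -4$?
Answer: $81$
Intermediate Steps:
$d{\left(A \right)} = 5$ ($d{\left(A \right)} = 1 + 4 = 5$)
$Q{\left(k,x \right)} = 2$
$\left(d{\left(11 \right)} + Q^{2}{\left(2,-5 \right)}\right)^{2} = \left(5 + 2^{2}\right)^{2} = \left(5 + 4\right)^{2} = 9^{2} = 81$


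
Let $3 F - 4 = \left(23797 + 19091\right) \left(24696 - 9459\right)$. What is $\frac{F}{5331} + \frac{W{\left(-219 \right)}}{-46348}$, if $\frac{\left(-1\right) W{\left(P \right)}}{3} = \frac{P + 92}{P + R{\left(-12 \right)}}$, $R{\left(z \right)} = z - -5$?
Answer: $\frac{6845019698063413}{167521045464} \approx 40861.0$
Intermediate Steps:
$R{\left(z \right)} = 5 + z$ ($R{\left(z \right)} = z + 5 = 5 + z$)
$W{\left(P \right)} = - \frac{3 \left(92 + P\right)}{-7 + P}$ ($W{\left(P \right)} = - 3 \frac{P + 92}{P + \left(5 - 12\right)} = - 3 \frac{92 + P}{P - 7} = - 3 \frac{92 + P}{-7 + P} = - \frac{3 \left(92 + P\right)}{-7 + P}$)
$F = \frac{653484460}{3}$ ($F = \frac{4}{3} + \frac{\left(23797 + 19091\right) \left(24696 - 9459\right)}{3} = \frac{4}{3} + \frac{42888 \cdot 15237}{3} = \frac{4}{3} + \frac{1}{3} \cdot 653484456 = \frac{4}{3} + 217828152 = \frac{653484460}{3} \approx 2.1783 \cdot 10^{8}$)
$\frac{F}{5331} + \frac{W{\left(-219 \right)}}{-46348} = \frac{653484460}{3 \cdot 5331} + \frac{3 \frac{1}{-7 - 219} \left(-92 - -219\right)}{-46348} = \frac{653484460}{3} \cdot \frac{1}{5331} + \frac{3 \left(-92 + 219\right)}{-226} \left(- \frac{1}{46348}\right) = \frac{653484460}{15993} + 3 \left(- \frac{1}{226}\right) 127 \left(- \frac{1}{46348}\right) = \frac{653484460}{15993} - - \frac{381}{10474648} = \frac{653484460}{15993} + \frac{381}{10474648} = \frac{6845019698063413}{167521045464}$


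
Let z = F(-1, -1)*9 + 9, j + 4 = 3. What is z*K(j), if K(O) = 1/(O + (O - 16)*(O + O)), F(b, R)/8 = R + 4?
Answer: 75/11 ≈ 6.8182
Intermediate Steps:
F(b, R) = 32 + 8*R (F(b, R) = 8*(R + 4) = 8*(4 + R) = 32 + 8*R)
j = -1 (j = -4 + 3 = -1)
z = 225 (z = (32 + 8*(-1))*9 + 9 = (32 - 8)*9 + 9 = 24*9 + 9 = 216 + 9 = 225)
K(O) = 1/(O + 2*O*(-16 + O)) (K(O) = 1/(O + (-16 + O)*(2*O)) = 1/(O + 2*O*(-16 + O)))
z*K(j) = 225*(1/((-1)*(-31 + 2*(-1)))) = 225*(-1/(-31 - 2)) = 225*(-1/(-33)) = 225*(-1*(-1/33)) = 225*(1/33) = 75/11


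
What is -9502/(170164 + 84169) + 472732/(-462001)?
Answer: -124621281258/117502100333 ≈ -1.0606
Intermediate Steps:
-9502/(170164 + 84169) + 472732/(-462001) = -9502/254333 + 472732*(-1/462001) = -9502*1/254333 - 472732/462001 = -9502/254333 - 472732/462001 = -124621281258/117502100333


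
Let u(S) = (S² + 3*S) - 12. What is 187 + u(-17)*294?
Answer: 66631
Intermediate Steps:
u(S) = -12 + S² + 3*S
187 + u(-17)*294 = 187 + (-12 + (-17)² + 3*(-17))*294 = 187 + (-12 + 289 - 51)*294 = 187 + 226*294 = 187 + 66444 = 66631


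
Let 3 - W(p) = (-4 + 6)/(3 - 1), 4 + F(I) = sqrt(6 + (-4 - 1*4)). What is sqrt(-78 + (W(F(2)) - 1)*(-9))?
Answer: I*sqrt(87) ≈ 9.3274*I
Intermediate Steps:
F(I) = -4 + I*sqrt(2) (F(I) = -4 + sqrt(6 + (-4 - 1*4)) = -4 + sqrt(6 + (-4 - 4)) = -4 + sqrt(6 - 8) = -4 + sqrt(-2) = -4 + I*sqrt(2))
W(p) = 2 (W(p) = 3 - (-4 + 6)/(3 - 1) = 3 - 2/2 = 3 - 1*1 = 3 - 1 = 2)
sqrt(-78 + (W(F(2)) - 1)*(-9)) = sqrt(-78 + (2 - 1)*(-9)) = sqrt(-78 + 1*(-9)) = sqrt(-78 - 9) = sqrt(-87) = I*sqrt(87)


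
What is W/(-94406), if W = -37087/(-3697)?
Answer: -37087/349018982 ≈ -0.00010626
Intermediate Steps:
W = 37087/3697 (W = -37087*(-1/3697) = 37087/3697 ≈ 10.032)
W/(-94406) = (37087/3697)/(-94406) = (37087/3697)*(-1/94406) = -37087/349018982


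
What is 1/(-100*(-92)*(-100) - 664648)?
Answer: -1/1584648 ≈ -6.3105e-7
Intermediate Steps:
1/(-100*(-92)*(-100) - 664648) = 1/(9200*(-100) - 664648) = 1/(-920000 - 664648) = 1/(-1584648) = -1/1584648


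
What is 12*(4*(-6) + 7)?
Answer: -204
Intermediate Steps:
12*(4*(-6) + 7) = 12*(-24 + 7) = 12*(-17) = -204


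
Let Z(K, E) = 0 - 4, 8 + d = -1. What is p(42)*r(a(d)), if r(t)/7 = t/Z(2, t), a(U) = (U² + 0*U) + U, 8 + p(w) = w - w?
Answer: 1008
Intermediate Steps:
d = -9 (d = -8 - 1 = -9)
p(w) = -8 (p(w) = -8 + (w - w) = -8 + 0 = -8)
Z(K, E) = -4
a(U) = U + U² (a(U) = (U² + 0) + U = U² + U = U + U²)
r(t) = -7*t/4 (r(t) = 7*(t/(-4)) = 7*(t*(-¼)) = 7*(-t/4) = -7*t/4)
p(42)*r(a(d)) = -(-14)*(-9*(1 - 9)) = -(-14)*(-9*(-8)) = -(-14)*72 = -8*(-126) = 1008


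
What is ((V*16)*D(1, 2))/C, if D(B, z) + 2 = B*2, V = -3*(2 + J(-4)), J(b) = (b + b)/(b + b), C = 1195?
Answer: 0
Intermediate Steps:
J(b) = 1 (J(b) = (2*b)/((2*b)) = (2*b)*(1/(2*b)) = 1)
V = -9 (V = -3*(2 + 1) = -3*3 = -9)
D(B, z) = -2 + 2*B (D(B, z) = -2 + B*2 = -2 + 2*B)
((V*16)*D(1, 2))/C = ((-9*16)*(-2 + 2*1))/1195 = -144*(-2 + 2)*(1/1195) = -144*0*(1/1195) = 0*(1/1195) = 0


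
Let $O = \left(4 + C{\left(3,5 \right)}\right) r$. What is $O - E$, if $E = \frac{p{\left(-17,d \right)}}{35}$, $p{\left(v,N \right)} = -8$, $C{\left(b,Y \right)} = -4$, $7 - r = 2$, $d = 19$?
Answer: $\frac{8}{35} \approx 0.22857$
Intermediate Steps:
$r = 5$ ($r = 7 - 2 = 5$)
$O = 0$ ($O = \left(4 - 4\right) 5 = 0 \cdot 5 = 0$)
$E = - \frac{8}{35} \approx -0.22857$
$O - E = 0 - - \frac{8}{35} = 0 + \frac{8}{35} = \frac{8}{35}$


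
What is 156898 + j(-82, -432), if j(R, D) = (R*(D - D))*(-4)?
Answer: 156898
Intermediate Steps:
j(R, D) = 0 (j(R, D) = (R*0)*(-4) = 0*(-4) = 0)
156898 + j(-82, -432) = 156898 + 0 = 156898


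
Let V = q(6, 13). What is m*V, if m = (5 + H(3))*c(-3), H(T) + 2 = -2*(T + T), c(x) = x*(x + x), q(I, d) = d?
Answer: -2106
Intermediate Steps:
c(x) = 2*x² (c(x) = x*(2*x) = 2*x²)
H(T) = -2 - 4*T (H(T) = -2 - 2*(T + T) = -2 - 4*T)
V = 13
m = -162 (m = (5 + (-2 - 4*3))*(2*(-3)²) = (5 + (-2 - 12))*(2*9) = (5 - 14)*18 = -9*18 = -162)
m*V = -162*13 = -2106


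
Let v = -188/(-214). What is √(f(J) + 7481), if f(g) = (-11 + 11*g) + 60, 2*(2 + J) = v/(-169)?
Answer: 3*√1614114581/1391 ≈ 86.649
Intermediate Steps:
v = 94/107 (v = -188*(-1/214) = 94/107 ≈ 0.87850)
J = -36213/18083 (J = -2 + ((94/107)/(-169))/2 = -2 + ((94/107)*(-1/169))/2 = -2 + (½)*(-94/18083) = -2 - 47/18083 = -36213/18083 ≈ -2.0026)
f(g) = 49 + 11*g
√(f(J) + 7481) = √((49 + 11*(-36213/18083)) + 7481) = √((49 - 398343/18083) + 7481) = √(487724/18083 + 7481) = √(135766647/18083) = 3*√1614114581/1391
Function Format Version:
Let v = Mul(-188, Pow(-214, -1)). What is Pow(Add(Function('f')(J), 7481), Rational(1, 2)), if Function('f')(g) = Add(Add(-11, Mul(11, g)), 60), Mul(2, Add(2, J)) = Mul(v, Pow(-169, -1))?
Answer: Mul(Rational(3, 1391), Pow(1614114581, Rational(1, 2))) ≈ 86.649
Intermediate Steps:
v = Rational(94, 107) (v = Mul(-188, Rational(-1, 214)) = Rational(94, 107) ≈ 0.87850)
J = Rational(-36213, 18083) (J = Add(-2, Mul(Rational(1, 2), Mul(Rational(94, 107), Pow(-169, -1)))) = Add(-2, Mul(Rational(1, 2), Mul(Rational(94, 107), Rational(-1, 169)))) = Add(-2, Mul(Rational(1, 2), Rational(-94, 18083))) = Add(-2, Rational(-47, 18083)) = Rational(-36213, 18083) ≈ -2.0026)
Function('f')(g) = Add(49, Mul(11, g))
Pow(Add(Function('f')(J), 7481), Rational(1, 2)) = Pow(Add(Add(49, Mul(11, Rational(-36213, 18083))), 7481), Rational(1, 2)) = Pow(Add(Add(49, Rational(-398343, 18083)), 7481), Rational(1, 2)) = Pow(Add(Rational(487724, 18083), 7481), Rational(1, 2)) = Pow(Rational(135766647, 18083), Rational(1, 2)) = Mul(Rational(3, 1391), Pow(1614114581, Rational(1, 2)))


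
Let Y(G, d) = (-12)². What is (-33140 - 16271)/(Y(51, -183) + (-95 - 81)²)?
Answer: -49411/31120 ≈ -1.5878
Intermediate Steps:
Y(G, d) = 144
(-33140 - 16271)/(Y(51, -183) + (-95 - 81)²) = (-33140 - 16271)/(144 + (-95 - 81)²) = -49411/(144 + (-176)²) = -49411/(144 + 30976) = -49411/31120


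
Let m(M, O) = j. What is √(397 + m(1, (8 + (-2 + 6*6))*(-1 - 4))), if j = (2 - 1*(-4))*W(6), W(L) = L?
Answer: √433 ≈ 20.809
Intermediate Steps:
j = 36 (j = (2 - 1*(-4))*6 = (2 + 4)*6 = 6*6 = 36)
m(M, O) = 36
√(397 + m(1, (8 + (-2 + 6*6))*(-1 - 4))) = √(397 + 36) = √433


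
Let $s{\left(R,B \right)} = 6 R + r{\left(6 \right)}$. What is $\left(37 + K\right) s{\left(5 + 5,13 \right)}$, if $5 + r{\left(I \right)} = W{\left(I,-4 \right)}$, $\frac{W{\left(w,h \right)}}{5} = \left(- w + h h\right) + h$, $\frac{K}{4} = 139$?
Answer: $50405$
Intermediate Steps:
$K = 556$ ($K = 4 \cdot 139 = 556$)
$W{\left(w,h \right)} = - 5 w + 5 h + 5 h^{2}$ ($W{\left(w,h \right)} = 5 \left(\left(- w + h h\right) + h\right) = 5 \left(\left(- w + h^{2}\right) + h\right) = 5 \left(\left(h^{2} - w\right) + h\right) = 5 \left(h + h^{2} - w\right) = - 5 w + 5 h + 5 h^{2}$)
$r{\left(I \right)} = 55 - 5 I$ ($r{\left(I \right)} = -5 + \left(- 5 I + 5 \left(-4\right) + 5 \left(-4\right)^{2}\right) = -5 - \left(-60 + 5 I\right) = 55 - 5 I$)
$s{\left(R,B \right)} = 25 + 6 R$ ($s{\left(R,B \right)} = 6 R + \left(55 - 30\right) = 6 R + 25 = 25 + 6 R$)
$\left(37 + K\right) s{\left(5 + 5,13 \right)} = \left(37 + 556\right) \left(25 + 6 \left(5 + 5\right)\right) = 593 \left(25 + 6 \cdot 10\right) = 593 \left(25 + 60\right) = 593 \cdot 85 = 50405$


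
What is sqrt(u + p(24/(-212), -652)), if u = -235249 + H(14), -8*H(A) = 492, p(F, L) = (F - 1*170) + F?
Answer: I*sqrt(2645861442)/106 ≈ 485.26*I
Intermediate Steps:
p(F, L) = -170 + 2*F (p(F, L) = (F - 170) + F = (-170 + F) + F = -170 + 2*F)
H(A) = -123/2 (H(A) = -1/8*492 = -123/2)
u = -470621/2 (u = -235249 - 123/2 = -470621/2 ≈ -2.3531e+5)
sqrt(u + p(24/(-212), -652)) = sqrt(-470621/2 + (-170 + 2*(24/(-212)))) = sqrt(-470621/2 + (-170 + 2*(24*(-1/212)))) = sqrt(-470621/2 + (-170 + 2*(-6/53))) = sqrt(-470621/2 + (-170 - 12/53)) = sqrt(-470621/2 - 9022/53) = sqrt(-24960957/106) = I*sqrt(2645861442)/106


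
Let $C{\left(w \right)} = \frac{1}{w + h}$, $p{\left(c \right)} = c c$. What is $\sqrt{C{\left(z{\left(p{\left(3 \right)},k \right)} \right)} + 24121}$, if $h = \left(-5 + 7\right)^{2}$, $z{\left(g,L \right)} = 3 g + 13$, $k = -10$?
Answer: $\frac{15 \sqrt{51887}}{22} \approx 155.31$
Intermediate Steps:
$p{\left(c \right)} = c^{2}$
$z{\left(g,L \right)} = 13 + 3 g$
$h = 4$ ($h = 2^{2} = 4$)
$C{\left(w \right)} = \frac{1}{4 + w}$ ($C{\left(w \right)} = \frac{1}{w + 4} = \frac{1}{4 + w}$)
$\sqrt{C{\left(z{\left(p{\left(3 \right)},k \right)} \right)} + 24121} = \sqrt{\frac{1}{4 + \left(13 + 3 \cdot 3^{2}\right)} + 24121} = \sqrt{\frac{1}{4 + \left(13 + 3 \cdot 9\right)} + 24121} = \sqrt{\frac{1}{4 + \left(13 + 27\right)} + 24121} = \sqrt{\frac{1}{4 + 40} + 24121} = \sqrt{\frac{1}{44} + 24121} = \sqrt{\frac{1061325}{44}} = \frac{15 \sqrt{51887}}{22}$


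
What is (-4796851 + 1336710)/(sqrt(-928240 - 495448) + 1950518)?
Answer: -3374533651519/1902260946006 + 3460141*I*sqrt(355922)/1902260946006 ≈ -1.774 + 0.0010852*I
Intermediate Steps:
(-4796851 + 1336710)/(sqrt(-928240 - 495448) + 1950518) = -3460141/(sqrt(-1423688) + 1950518) = -3460141/(2*I*sqrt(355922) + 1950518) = -3460141/(1950518 + 2*I*sqrt(355922))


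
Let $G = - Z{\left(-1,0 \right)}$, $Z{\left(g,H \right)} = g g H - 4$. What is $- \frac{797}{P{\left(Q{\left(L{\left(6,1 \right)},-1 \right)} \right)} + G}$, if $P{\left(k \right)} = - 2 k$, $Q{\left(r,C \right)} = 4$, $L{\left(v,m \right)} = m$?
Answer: $\frac{797}{4} \approx 199.25$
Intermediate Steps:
$Z{\left(g,H \right)} = -4 + H g^{2}$ ($Z{\left(g,H \right)} = g^{2} H - 4 = H g^{2} - 4 = -4 + H g^{2}$)
$G = 4$ ($G = - (-4 + 0 \left(-1\right)^{2}) = - (-4 + 0 \cdot 1) = - (-4 + 0) = \left(-1\right) \left(-4\right) = 4$)
$- \frac{797}{P{\left(Q{\left(L{\left(6,1 \right)},-1 \right)} \right)} + G} = - \frac{797}{\left(-2\right) 4 + 4} = - \frac{797}{-8 + 4} = - \frac{797}{-4} = \left(-797\right) \left(- \frac{1}{4}\right) = \frac{797}{4}$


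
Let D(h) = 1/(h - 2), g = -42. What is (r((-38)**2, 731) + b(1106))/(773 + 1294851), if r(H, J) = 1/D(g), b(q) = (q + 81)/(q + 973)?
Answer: -90289/2693602296 ≈ -3.3520e-5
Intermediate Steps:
b(q) = (81 + q)/(973 + q)
D(h) = 1/(-2 + h)
r(H, J) = -44 (r(H, J) = 1/(1/(-2 - 42)) = 1/(1/(-44)) = 1/(-1/44) = -44)
(r((-38)**2, 731) + b(1106))/(773 + 1294851) = (-44 + (81 + 1106)/(973 + 1106))/(773 + 1294851) = (-44 + 1187/2079)/1295624 = (-44 + (1/2079)*1187)*(1/1295624) = (-44 + 1187/2079)*(1/1295624) = -90289/2079*1/1295624 = -90289/2693602296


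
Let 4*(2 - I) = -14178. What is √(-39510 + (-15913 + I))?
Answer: I*√207506/2 ≈ 227.76*I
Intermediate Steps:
I = 7093/2 (I = 2 - ¼*(-14178) = 2 + 7089/2 = 7093/2 ≈ 3546.5)
√(-39510 + (-15913 + I)) = √(-39510 + (-15913 + 7093/2)) = √(-39510 - 24733/2) = √(-103753/2) = I*√207506/2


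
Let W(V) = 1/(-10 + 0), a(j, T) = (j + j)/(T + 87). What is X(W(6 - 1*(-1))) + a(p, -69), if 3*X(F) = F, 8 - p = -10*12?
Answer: 1277/90 ≈ 14.189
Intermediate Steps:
p = 128 (p = 8 - (-10)*12 = 8 - 1*(-120) = 8 + 120 = 128)
a(j, T) = 2*j/(87 + T) (a(j, T) = (2*j)/(87 + T) = 2*j/(87 + T))
W(V) = -1/10 (W(V) = 1/(-10) = -1/10)
X(F) = F/3
X(W(6 - 1*(-1))) + a(p, -69) = (1/3)*(-1/10) + 2*128/(87 - 69) = -1/30 + 2*128/18 = -1/30 + 2*128*(1/18) = -1/30 + 128/9 = 1277/90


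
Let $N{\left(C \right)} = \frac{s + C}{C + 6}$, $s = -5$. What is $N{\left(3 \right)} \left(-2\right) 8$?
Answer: $\frac{32}{9} \approx 3.5556$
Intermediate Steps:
$N{\left(C \right)} = \frac{-5 + C}{6 + C}$ ($N{\left(C \right)} = \frac{-5 + C}{C + 6} = \frac{-5 + C}{6 + C}$)
$N{\left(3 \right)} \left(-2\right) 8 = \frac{-5 + 3}{6 + 3} \left(-2\right) 8 = \frac{1}{9} \left(-2\right) \left(-2\right) 8 = \left(- \frac{2}{9}\right) \left(-2\right) 8 = \frac{4}{9} \cdot 8 = \frac{32}{9}$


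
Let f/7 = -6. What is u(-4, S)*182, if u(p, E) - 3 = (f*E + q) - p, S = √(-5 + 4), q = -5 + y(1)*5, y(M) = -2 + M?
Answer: -546 - 7644*I ≈ -546.0 - 7644.0*I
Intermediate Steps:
q = -10 (q = -5 + (-2 + 1)*5 = -5 - 1*5 = -5 - 5 = -10)
f = -42 (f = 7*(-6) = -42)
S = I (S = √(-1) = I ≈ 1.0*I)
u(p, E) = -7 - p - 42*E (u(p, E) = 3 + ((-42*E - 10) - p) = 3 + ((-10 - 42*E) - p) = 3 + (-10 - p - 42*E) = -7 - p - 42*E)
u(-4, S)*182 = (-7 - 1*(-4) - 42*I)*182 = (-7 + 4 - 42*I)*182 = (-3 - 42*I)*182 = -546 - 7644*I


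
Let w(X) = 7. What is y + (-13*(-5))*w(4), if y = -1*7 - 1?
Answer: 447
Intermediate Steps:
y = -8 (y = -7 - 1 = -8)
y + (-13*(-5))*w(4) = -8 - 13*(-5)*7 = -8 + 65*7 = -8 + 455 = 447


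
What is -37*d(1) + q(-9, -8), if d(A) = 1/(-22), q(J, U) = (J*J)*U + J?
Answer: -14417/22 ≈ -655.32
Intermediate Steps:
q(J, U) = J + U*J² (q(J, U) = J²*U + J = U*J² + J = J + U*J²)
d(A) = -1/22
-37*d(1) + q(-9, -8) = -37*(-1/22) - 9*(1 - 9*(-8)) = 37/22 - 9*(1 + 72) = 37/22 - 9*73 = 37/22 - 657 = -14417/22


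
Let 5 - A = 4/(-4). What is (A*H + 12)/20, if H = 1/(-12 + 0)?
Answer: 23/40 ≈ 0.57500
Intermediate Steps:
A = 6 (A = 5 - 4/(-4) = 5 - 4*(-1)/4 = 5 - 1*(-1) = 5 + 1 = 6)
H = -1/12 (H = 1/(-12) = -1/12 ≈ -0.083333)
(A*H + 12)/20 = (6*(-1/12) + 12)/20 = (-½ + 12)*(1/20) = (23/2)*(1/20) = 23/40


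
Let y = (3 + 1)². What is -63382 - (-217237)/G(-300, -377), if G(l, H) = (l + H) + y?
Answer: -42112739/661 ≈ -63711.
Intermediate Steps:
y = 16 (y = 4² = 16)
G(l, H) = 16 + H + l (G(l, H) = (l + H) + 16 = (H + l) + 16 = 16 + H + l)
-63382 - (-217237)/G(-300, -377) = -63382 - (-217237)/(16 - 377 - 300) = -63382 - (-217237)/(-661) = -63382 - (-217237)*(-1)/661 = -63382 - 1*217237/661 = -63382 - 217237/661 = -42112739/661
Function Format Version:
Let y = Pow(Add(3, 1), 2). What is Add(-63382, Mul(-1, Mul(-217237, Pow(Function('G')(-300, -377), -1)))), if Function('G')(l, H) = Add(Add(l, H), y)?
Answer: Rational(-42112739, 661) ≈ -63711.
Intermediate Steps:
y = 16 (y = Pow(4, 2) = 16)
Function('G')(l, H) = Add(16, H, l) (Function('G')(l, H) = Add(Add(l, H), 16) = Add(Add(H, l), 16) = Add(16, H, l))
Add(-63382, Mul(-1, Mul(-217237, Pow(Function('G')(-300, -377), -1)))) = Add(-63382, Mul(-1, Mul(-217237, Pow(Add(16, -377, -300), -1)))) = Add(-63382, Mul(-1, Mul(-217237, Pow(-661, -1)))) = Add(-63382, Mul(-1, Mul(-217237, Rational(-1, 661)))) = Add(-63382, Mul(-1, Rational(217237, 661))) = Add(-63382, Rational(-217237, 661)) = Rational(-42112739, 661)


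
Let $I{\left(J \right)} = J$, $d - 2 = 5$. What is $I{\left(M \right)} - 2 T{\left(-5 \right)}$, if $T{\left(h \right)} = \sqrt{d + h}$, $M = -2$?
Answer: $-2 - 2 \sqrt{2} \approx -4.8284$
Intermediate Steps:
$d = 7$ ($d = 2 + 5 = 7$)
$T{\left(h \right)} = \sqrt{7 + h}$
$I{\left(M \right)} - 2 T{\left(-5 \right)} = -2 - 2 \sqrt{7 - 5} = -2 - 2 \sqrt{2}$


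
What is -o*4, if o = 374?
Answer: -1496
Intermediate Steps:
-o*4 = -374*4 = -1*1496 = -1496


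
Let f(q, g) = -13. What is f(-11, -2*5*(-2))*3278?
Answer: -42614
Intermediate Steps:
f(-11, -2*5*(-2))*3278 = -13*3278 = -42614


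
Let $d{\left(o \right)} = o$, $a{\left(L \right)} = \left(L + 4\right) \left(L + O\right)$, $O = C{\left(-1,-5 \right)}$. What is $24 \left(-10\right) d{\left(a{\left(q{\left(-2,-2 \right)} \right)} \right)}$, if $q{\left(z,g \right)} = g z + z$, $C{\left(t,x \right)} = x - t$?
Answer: $2880$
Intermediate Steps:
$O = -4$ ($O = -5 - -1 = -5 + 1 = -4$)
$q{\left(z,g \right)} = z + g z$
$a{\left(L \right)} = \left(-4 + L\right) \left(4 + L\right)$ ($a{\left(L \right)} = \left(L + 4\right) \left(L - 4\right) = \left(4 + L\right) \left(-4 + L\right) = \left(-4 + L\right) \left(4 + L\right)$)
$24 \left(-10\right) d{\left(a{\left(q{\left(-2,-2 \right)} \right)} \right)} = 24 \left(-10\right) \left(-16 + \left(- 2 \left(1 - 2\right)\right)^{2}\right) = - 240 \left(-16 + \left(\left(-2\right) \left(-1\right)\right)^{2}\right) = - 240 \left(-16 + 2^{2}\right) = - 240 \left(-16 + 4\right) = \left(-240\right) \left(-12\right) = 2880$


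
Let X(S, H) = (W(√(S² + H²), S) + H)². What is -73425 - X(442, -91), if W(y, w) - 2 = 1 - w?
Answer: -354325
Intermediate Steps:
W(y, w) = 3 - w (W(y, w) = 2 + (1 - w) = 3 - w)
X(S, H) = (3 + H - S)² (X(S, H) = ((3 - S) + H)² = (3 + H - S)²)
-73425 - X(442, -91) = -73425 - (3 - 91 - 1*442)² = -73425 - (3 - 91 - 442)² = -73425 - 1*(-530)² = -73425 - 1*280900 = -73425 - 280900 = -354325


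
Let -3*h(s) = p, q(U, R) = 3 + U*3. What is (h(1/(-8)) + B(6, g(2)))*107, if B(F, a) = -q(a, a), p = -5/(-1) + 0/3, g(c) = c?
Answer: -3424/3 ≈ -1141.3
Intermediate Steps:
p = 5 (p = -5*(-1) + 0*(⅓) = 5 + 0 = 5)
q(U, R) = 3 + 3*U
h(s) = -5/3 (h(s) = -⅓*5 = -5/3)
B(F, a) = -3 - 3*a (B(F, a) = -(3 + 3*a) = -3 - 3*a)
(h(1/(-8)) + B(6, g(2)))*107 = (-5/3 + (-3 - 3*2))*107 = (-5/3 + (-3 - 6))*107 = (-5/3 - 9)*107 = -32/3*107 = -3424/3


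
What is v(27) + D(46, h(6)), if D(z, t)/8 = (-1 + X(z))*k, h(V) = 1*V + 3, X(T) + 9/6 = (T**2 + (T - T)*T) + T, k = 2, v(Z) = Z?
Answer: 34579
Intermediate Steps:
X(T) = -3/2 + T + T**2 (X(T) = -3/2 + ((T**2 + (T - T)*T) + T) = -3/2 + ((T**2 + 0*T) + T) = -3/2 + ((T**2 + 0) + T) = -3/2 + (T**2 + T) = -3/2 + (T + T**2) = -3/2 + T + T**2)
h(V) = 3 + V (h(V) = V + 3 = 3 + V)
D(z, t) = -40 + 16*z + 16*z**2 (D(z, t) = 8*((-1 + (-3/2 + z + z**2))*2) = 8*((-5/2 + z + z**2)*2) = 8*(-5 + 2*z + 2*z**2) = -40 + 16*z + 16*z**2)
v(27) + D(46, h(6)) = 27 + (-40 + 16*46 + 16*46**2) = 27 + (-40 + 736 + 16*2116) = 27 + (-40 + 736 + 33856) = 27 + 34552 = 34579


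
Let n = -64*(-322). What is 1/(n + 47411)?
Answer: 1/68019 ≈ 1.4702e-5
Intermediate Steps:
n = 20608
1/(n + 47411) = 1/(20608 + 47411) = 1/68019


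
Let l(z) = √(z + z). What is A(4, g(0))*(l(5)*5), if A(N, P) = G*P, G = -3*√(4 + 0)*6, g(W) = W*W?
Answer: 0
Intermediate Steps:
g(W) = W²
l(z) = √2*√z (l(z) = √(2*z) = √2*√z)
G = -36 (G = -3*√4*6 = -3*2*6 = -6*6 = -36)
A(N, P) = -36*P
A(4, g(0))*(l(5)*5) = (-36*0²)*((√2*√5)*5) = (-36*0)*(√10*5) = 0*(5*√10) = 0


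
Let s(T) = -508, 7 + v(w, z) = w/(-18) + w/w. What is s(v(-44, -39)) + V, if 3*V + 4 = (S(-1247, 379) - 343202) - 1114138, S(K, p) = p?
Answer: -486163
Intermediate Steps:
v(w, z) = -6 - w/18 (v(w, z) = -7 + (w/(-18) + w/w) = -7 + (w*(-1/18) + 1) = -7 + (-w/18 + 1) = -7 + (1 - w/18) = -6 - w/18)
V = -485655 (V = -4/3 + ((379 - 343202) - 1114138)/3 = -4/3 + (-342823 - 1114138)/3 = -4/3 + (⅓)*(-1456961) = -4/3 - 1456961/3 = -485655)
s(v(-44, -39)) + V = -508 - 485655 = -486163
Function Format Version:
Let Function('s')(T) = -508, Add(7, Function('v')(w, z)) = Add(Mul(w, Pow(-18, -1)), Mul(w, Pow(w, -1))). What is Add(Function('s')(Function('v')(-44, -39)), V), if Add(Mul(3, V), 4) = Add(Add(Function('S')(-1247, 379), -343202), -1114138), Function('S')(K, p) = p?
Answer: -486163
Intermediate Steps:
Function('v')(w, z) = Add(-6, Mul(Rational(-1, 18), w)) (Function('v')(w, z) = Add(-7, Add(Mul(w, Pow(-18, -1)), Mul(w, Pow(w, -1)))) = Add(-7, Add(Mul(w, Rational(-1, 18)), 1)) = Add(-7, Add(Mul(Rational(-1, 18), w), 1)) = Add(-7, Add(1, Mul(Rational(-1, 18), w))) = Add(-6, Mul(Rational(-1, 18), w)))
V = -485655 (V = Add(Rational(-4, 3), Mul(Rational(1, 3), Add(Add(379, -343202), -1114138))) = Add(Rational(-4, 3), Mul(Rational(1, 3), Add(-342823, -1114138))) = Add(Rational(-4, 3), Mul(Rational(1, 3), -1456961)) = Add(Rational(-4, 3), Rational(-1456961, 3)) = -485655)
Add(Function('s')(Function('v')(-44, -39)), V) = Add(-508, -485655) = -486163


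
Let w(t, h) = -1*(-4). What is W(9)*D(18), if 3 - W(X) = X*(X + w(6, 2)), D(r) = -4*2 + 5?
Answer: 342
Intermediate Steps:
w(t, h) = 4
D(r) = -3 (D(r) = -8 + 5 = -3)
W(X) = 3 - X*(4 + X) (W(X) = 3 - X*(X + 4) = 3 - X*(4 + X))
W(9)*D(18) = (3 - 1*9² - 4*9)*(-3) = (3 - 1*81 - 36)*(-3) = (3 - 81 - 36)*(-3) = -114*(-3) = 342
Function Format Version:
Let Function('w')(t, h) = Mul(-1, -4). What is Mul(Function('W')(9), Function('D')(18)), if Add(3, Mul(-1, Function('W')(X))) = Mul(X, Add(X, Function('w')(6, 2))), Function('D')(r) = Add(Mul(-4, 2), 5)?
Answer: 342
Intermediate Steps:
Function('w')(t, h) = 4
Function('D')(r) = -3 (Function('D')(r) = Add(-8, 5) = -3)
Function('W')(X) = Add(3, Mul(-1, X, Add(4, X))) (Function('W')(X) = Add(3, Mul(-1, Mul(X, Add(X, 4)))) = Add(3, Mul(-1, Mul(X, Add(4, X)))) = Add(3, Mul(-1, X, Add(4, X))))
Mul(Function('W')(9), Function('D')(18)) = Mul(Add(3, Mul(-1, Pow(9, 2)), Mul(-4, 9)), -3) = Mul(Add(3, Mul(-1, 81), -36), -3) = Mul(Add(3, -81, -36), -3) = Mul(-114, -3) = 342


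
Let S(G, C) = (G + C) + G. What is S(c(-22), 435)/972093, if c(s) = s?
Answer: 391/972093 ≈ 0.00040222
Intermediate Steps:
S(G, C) = C + 2*G (S(G, C) = (C + G) + G = C + 2*G)
S(c(-22), 435)/972093 = (435 + 2*(-22))/972093 = (435 - 44)*(1/972093) = 391*(1/972093) = 391/972093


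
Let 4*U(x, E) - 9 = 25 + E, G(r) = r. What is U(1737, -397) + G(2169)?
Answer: 8313/4 ≈ 2078.3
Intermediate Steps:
U(x, E) = 17/2 + E/4 (U(x, E) = 9/4 + (25 + E)/4 = 9/4 + (25/4 + E/4) = 17/2 + E/4)
U(1737, -397) + G(2169) = (17/2 + (1/4)*(-397)) + 2169 = (17/2 - 397/4) + 2169 = -363/4 + 2169 = 8313/4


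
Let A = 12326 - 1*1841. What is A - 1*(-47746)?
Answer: 58231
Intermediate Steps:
A = 10485 (A = 12326 - 1841 = 10485)
A - 1*(-47746) = 10485 - 1*(-47746) = 10485 + 47746 = 58231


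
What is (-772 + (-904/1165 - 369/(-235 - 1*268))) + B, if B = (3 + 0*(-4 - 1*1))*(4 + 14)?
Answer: -420769237/585995 ≈ -718.04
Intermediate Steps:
B = 54 (B = (3 + 0*(-4 - 1))*18 = (3 + 0*(-5))*18 = (3 + 0)*18 = 3*18 = 54)
(-772 + (-904/1165 - 369/(-235 - 1*268))) + B = (-772 + (-904/1165 - 369/(-235 - 1*268))) + 54 = (-772 + (-904*1/1165 - 369/(-235 - 268))) + 54 = (-772 + (-904/1165 - 369/(-503))) + 54 = (-772 + (-904/1165 - 369*(-1/503))) + 54 = (-772 + (-904/1165 + 369/503)) + 54 = (-772 - 24827/585995) + 54 = -452412967/585995 + 54 = -420769237/585995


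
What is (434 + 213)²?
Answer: 418609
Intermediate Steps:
(434 + 213)² = 647² = 418609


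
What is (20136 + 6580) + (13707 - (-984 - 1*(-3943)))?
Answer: 37464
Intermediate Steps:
(20136 + 6580) + (13707 - (-984 - 1*(-3943))) = 26716 + (13707 - (-984 + 3943)) = 26716 + (13707 - 1*2959) = 26716 + (13707 - 2959) = 26716 + 10748 = 37464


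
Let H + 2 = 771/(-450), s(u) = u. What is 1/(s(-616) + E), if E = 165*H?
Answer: -10/12287 ≈ -0.00081387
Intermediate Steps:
H = -557/150 (H = -2 + 771/(-450) = -2 + 771*(-1/450) = -2 - 257/150 = -557/150 ≈ -3.7133)
E = -6127/10 (E = 165*(-557/150) = -6127/10 ≈ -612.70)
1/(s(-616) + E) = 1/(-616 - 6127/10) = 1/(-12287/10) = -10/12287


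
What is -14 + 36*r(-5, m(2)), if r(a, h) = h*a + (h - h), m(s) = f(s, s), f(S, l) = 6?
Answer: -1094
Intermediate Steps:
m(s) = 6
r(a, h) = a*h (r(a, h) = a*h + 0 = a*h)
-14 + 36*r(-5, m(2)) = -14 + 36*(-5*6) = -14 + 36*(-30) = -14 - 1080 = -1094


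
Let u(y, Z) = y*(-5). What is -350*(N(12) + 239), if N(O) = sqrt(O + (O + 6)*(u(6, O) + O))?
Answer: -83650 - 700*I*sqrt(78) ≈ -83650.0 - 6182.2*I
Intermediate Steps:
u(y, Z) = -5*y
N(O) = sqrt(O + (-30 + O)*(6 + O)) (N(O) = sqrt(O + (O + 6)*(-5*6 + O)) = sqrt(O + (6 + O)*(-30 + O)) = sqrt(O + (-30 + O)*(6 + O)))
-350*(N(12) + 239) = -350*(sqrt(-180 + 12**2 - 23*12) + 239) = -350*(sqrt(-180 + 144 - 276) + 239) = -350*(sqrt(-312) + 239) = -350*(2*I*sqrt(78) + 239) = -350*(239 + 2*I*sqrt(78)) = -83650 - 700*I*sqrt(78)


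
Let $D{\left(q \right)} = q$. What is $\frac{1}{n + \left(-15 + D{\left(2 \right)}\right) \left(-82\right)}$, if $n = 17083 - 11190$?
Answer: $\frac{1}{6959} \approx 0.0001437$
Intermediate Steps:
$n = 5893$ ($n = 17083 - 11190 = 5893$)
$\frac{1}{n + \left(-15 + D{\left(2 \right)}\right) \left(-82\right)} = \frac{1}{5893 + \left(-15 + 2\right) \left(-82\right)} = \frac{1}{5893 - -1066} = \frac{1}{5893 + 1066} = \frac{1}{6959}$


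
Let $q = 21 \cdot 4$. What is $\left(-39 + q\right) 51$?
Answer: $2295$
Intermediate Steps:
$q = 84$
$\left(-39 + q\right) 51 = \left(-39 + 84\right) 51 = 45 \cdot 51 = 2295$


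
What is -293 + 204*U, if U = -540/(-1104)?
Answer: -4444/23 ≈ -193.22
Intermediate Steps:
U = 45/92 (U = -540*(-1/1104) = 45/92 ≈ 0.48913)
-293 + 204*U = -293 + 204*(45/92) = -293 + 2295/23 = -4444/23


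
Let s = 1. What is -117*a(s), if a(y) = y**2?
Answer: -117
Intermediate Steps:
-117*a(s) = -117*1**2 = -117*1 = -117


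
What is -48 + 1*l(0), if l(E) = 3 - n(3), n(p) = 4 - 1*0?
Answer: -49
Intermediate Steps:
n(p) = 4 (n(p) = 4 + 0 = 4)
l(E) = -1 (l(E) = 3 - 1*4 = 3 - 4 = -1)
-48 + 1*l(0) = -48 + 1*(-1) = -48 - 1 = -49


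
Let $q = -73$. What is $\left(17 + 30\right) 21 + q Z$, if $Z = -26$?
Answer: $2885$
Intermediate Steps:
$\left(17 + 30\right) 21 + q Z = \left(17 + 30\right) 21 - -1898 = 47 \cdot 21 + 1898 = 987 + 1898 = 2885$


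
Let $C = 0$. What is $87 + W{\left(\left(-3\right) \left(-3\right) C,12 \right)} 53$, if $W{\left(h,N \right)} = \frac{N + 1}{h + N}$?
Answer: $\frac{1733}{12} \approx 144.42$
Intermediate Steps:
$W{\left(h,N \right)} = \frac{1 + N}{N + h}$
$87 + W{\left(\left(-3\right) \left(-3\right) C,12 \right)} 53 = 87 + \frac{1 + 12}{12 + \left(-3\right) \left(-3\right) 0} \cdot 53 = 87 + \frac{1}{12 + 9 \cdot 0} \cdot 13 \cdot 53 = 87 + \frac{1}{12 + 0} \cdot 13 \cdot 53 = 87 + \frac{1}{12} \cdot 13 \cdot 53 = 87 + \frac{13}{12} \cdot 53 = 87 + \frac{689}{12} = \frac{1733}{12}$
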